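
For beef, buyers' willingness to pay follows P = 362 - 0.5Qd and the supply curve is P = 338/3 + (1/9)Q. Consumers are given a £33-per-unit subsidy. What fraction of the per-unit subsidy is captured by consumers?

Consumer share = 9/11

Pre-subsidy: 362 - 0.5Q = 338/3 + (1/9)Q gives Q* = 408 and P* = 158.
With the rebate, buyers effectively pay Pb = Ps − 33, where Ps is the price sellers receive.
On the curves, Pb = 362 - 0.5Q and Ps = 338/3 + (1/9)Q; the wedge Ps − Pb = 33 gives 338/3 + (1/9)Q − (362 - 0.5Q) = 33, so Q' = 462.
Then Pb = 362 − 0.5·462 = 131 and Ps = 338/3 + (1/9)·462 = 164.
Buyers' price falls by P* − Pb = 158 − 131 = 27; sellers' price rises by Ps − P* = 164 − 158 = 6.
So consumers capture 27/33 = 9/11 of each unit of subsidy.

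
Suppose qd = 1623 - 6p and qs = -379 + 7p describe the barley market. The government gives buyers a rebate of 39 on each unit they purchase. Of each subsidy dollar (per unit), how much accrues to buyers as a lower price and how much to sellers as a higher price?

Buyers gain 21 per unit; sellers gain 18 per unit

Pre-subsidy: 1623 - 6p = -379 + 7p gives p* = 154, q* = 699.
With the rebate, buyers effectively pay pb = ps − 39, where ps is the price sellers receive.
Demand in terms of ps becomes qd = 1623 − 6(ps − 39) = 1857 - 6ps. Setting this equal to supply: 1857 - 6ps = -379 + 7ps, so ps = 172.
Buyers pay pb = 172 − 39 = 133; q' = -379 + 7·172 = 825.
Buyers' price falls by p* − pb = 154 − 133 = 21; sellers' price rises by ps − p* = 172 − 154 = 18.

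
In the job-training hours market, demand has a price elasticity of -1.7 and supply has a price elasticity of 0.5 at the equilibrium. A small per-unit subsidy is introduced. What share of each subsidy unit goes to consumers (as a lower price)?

Consumer share = 5/22

For a small subsidy around the equilibrium, the benefit split depends on the relative slopes, which at a point are proportional to the elasticities.
Buyer share = εs/(εs + |εd|) = 0.5/(0.5 + 1.7) = 5/22; seller share = |εd|/(εs + |εd|) = 17/22.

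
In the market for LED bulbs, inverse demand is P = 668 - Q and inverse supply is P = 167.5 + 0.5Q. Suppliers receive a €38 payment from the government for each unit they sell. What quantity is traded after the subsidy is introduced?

Pre-subsidy: 668 - Q = 167.5 + 0.5Q gives Q* = 1001/3 and P* = 1003/3.
With the subsidy, sellers receive Ps = Pb + 38 for each unit, where Pb is the price buyers pay.
On the curves, Pb = 668 - Q and Ps = 167.5 + 0.5Q; the wedge Ps − Pb = 38 gives 167.5 + 0.5Q − (668 - Q) = 38, so Q' = 359.
Then Pb = 668 − 1·359 = 309 and Ps = 167.5 + 0.5·359 = 347.

Q' = 359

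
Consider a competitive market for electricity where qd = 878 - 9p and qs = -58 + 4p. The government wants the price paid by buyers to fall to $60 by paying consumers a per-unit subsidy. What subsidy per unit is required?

Required subsidy s = $39 per unit

At a buyer price of 60, quantity demanded is 878 − 9·60 = 338.
Sellers supply 338 only when they receive ps with -58 + 4·ps = 338, i.e. ps = 99.
s = ps − pb = 99 − 60 = 39.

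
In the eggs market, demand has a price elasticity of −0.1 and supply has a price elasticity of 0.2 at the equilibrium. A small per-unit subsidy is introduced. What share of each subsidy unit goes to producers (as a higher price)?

Producer share = 1/3

For a small subsidy around the equilibrium, the benefit split depends on the relative slopes, which at a point are proportional to the elasticities.
Buyer share = εs/(εs + |εd|) = 0.2/(0.2 + 0.1) = 2/3; seller share = |εd|/(εs + |εd|) = 1/3.
So producers capture 1/3 of the subsidy.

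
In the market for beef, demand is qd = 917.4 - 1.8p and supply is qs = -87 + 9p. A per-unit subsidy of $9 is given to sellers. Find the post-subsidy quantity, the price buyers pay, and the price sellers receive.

Pre-subsidy: 917.4 - 1.8p = -87 + 9p gives p* = 93, q* = 750.
With the subsidy, sellers receive ps = pb + 9 for each unit, where pb is the price buyers pay.
Supply in terms of pb becomes qs = -87 + 9(pb + 9) = -6 + 9pb. Setting this equal to demand: 917.4 - 1.8pb = -6 + 9pb, so pb = 85.5.
Sellers receive ps = 85.5 + 9 = 94.5; q' = 917.4 − 1.8·85.5 = 763.5.

q' = 763.5; buyers pay $85.5; sellers receive $94.5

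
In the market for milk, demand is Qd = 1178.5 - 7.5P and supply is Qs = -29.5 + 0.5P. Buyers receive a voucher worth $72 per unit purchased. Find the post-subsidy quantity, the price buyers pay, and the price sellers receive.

Pre-subsidy: 1178.5 - 7.5P = -29.5 + 0.5P gives P* = 151, Q* = 46.
With the rebate, buyers effectively pay Pb = Ps − 72, where Ps is the price sellers receive.
Demand in terms of Ps becomes Qd = 1178.5 − 7.5(Ps − 72) = 1718.5 - 7.5Ps. Setting this equal to supply: 1718.5 - 7.5Ps = -29.5 + 0.5Ps, so Ps = 218.5.
Buyers pay Pb = 218.5 − 72 = 146.5; Q' = -29.5 + 0.5·218.5 = 79.75.

Q' = 79.75; buyers pay $146.5; sellers receive $218.5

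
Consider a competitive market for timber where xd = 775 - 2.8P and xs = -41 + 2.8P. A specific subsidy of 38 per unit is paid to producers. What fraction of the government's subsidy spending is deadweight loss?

Pre-subsidy: 775 - 2.8P = -41 + 2.8P gives P* = 1020/7, x* = 367.
With the subsidy, sellers receive Ps = Pb + 38 for each unit, where Pb is the price buyers pay.
Supply in terms of Pb becomes xs = -41 + 2.8(Pb + 38) = 65.4 + 2.8Pb. Setting this equal to demand: 775 - 2.8Pb = 65.4 + 2.8Pb, so Pb = 887/7.
Sellers receive Ps = 887/7 + 38 = 1153/7; x' = 775 − 2.8·(887/7) = 420.2.
ΔCS = ½(367 + 420.2)(1020/7 − 887/7) = 7478.4; ΔPS = ½(367 + 420.2)(1153/7 − 1020/7) = 7478.4.
Government spending = 38 × 420.2 = 15967.6.
DWL = ½ × 38 × (420.2 − 367) = 1010.8; fraction = 1010.8 / 15967.6 = 133/2101.

DWL / government spending = 133/2101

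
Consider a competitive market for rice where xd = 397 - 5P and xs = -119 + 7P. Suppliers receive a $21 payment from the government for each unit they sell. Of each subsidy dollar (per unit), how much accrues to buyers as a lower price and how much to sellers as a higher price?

Pre-subsidy: 397 - 5P = -119 + 7P gives P* = 43, x* = 182.
With the subsidy, sellers receive Ps = Pb + 21 for each unit, where Pb is the price buyers pay.
Supply in terms of Pb becomes xs = -119 + 7(Pb + 21) = 28 + 7Pb. Setting this equal to demand: 397 - 5Pb = 28 + 7Pb, so Pb = 30.75.
Sellers receive Ps = 30.75 + 21 = 51.75; x' = 397 − 5·30.75 = 243.25.
Buyers' price falls by P* − Pb = 43 − 30.75 = 12.25; sellers' price rises by Ps − P* = 51.75 − 43 = 8.75.

Buyers gain $12.25 per unit; sellers gain $8.75 per unit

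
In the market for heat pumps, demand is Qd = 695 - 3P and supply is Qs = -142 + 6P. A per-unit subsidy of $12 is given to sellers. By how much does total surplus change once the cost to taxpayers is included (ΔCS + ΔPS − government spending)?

Net change in total surplus = -$144

Pre-subsidy: 695 - 3P = -142 + 6P gives P* = 93, Q* = 416.
With the subsidy, sellers receive Ps = Pb + 12 for each unit, where Pb is the price buyers pay.
Supply in terms of Pb becomes Qs = -142 + 6(Pb + 12) = -70 + 6Pb. Setting this equal to demand: 695 - 3Pb = -70 + 6Pb, so Pb = 85.
Sellers receive Ps = 85 + 12 = 97; Q' = 695 − 3·85 = 440.
ΔCS = ½(416 + 440)(93 − 85) = 3424; ΔPS = ½(416 + 440)(97 − 93) = 1712.
Government spending = 12 × 440 = 5280.
Net change = 3424 + 1712 − 5280 = -144. The loss equals the DWL triangle ½·12·24.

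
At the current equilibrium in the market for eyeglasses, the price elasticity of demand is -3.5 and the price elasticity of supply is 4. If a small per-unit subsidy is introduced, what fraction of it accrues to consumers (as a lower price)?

For a small subsidy around the equilibrium, the benefit split depends on the relative slopes, which at a point are proportional to the elasticities.
Buyer share = εs/(εs + |εd|) = 4/(4 + 3.5) = 8/15; seller share = |εd|/(εs + |εd|) = 7/15.

Consumer share = 8/15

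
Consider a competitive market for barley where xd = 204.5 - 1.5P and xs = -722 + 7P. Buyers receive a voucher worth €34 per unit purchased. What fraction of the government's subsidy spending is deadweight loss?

DWL / government spending = 21/83

Pre-subsidy: 204.5 - 1.5P = -722 + 7P gives P* = 109, x* = 41.
With the rebate, buyers effectively pay Pb = Ps − 34, where Ps is the price sellers receive.
Demand in terms of Ps becomes xd = 204.5 − 1.5(Ps − 34) = 255.5 - 1.5Ps. Setting this equal to supply: 255.5 - 1.5Ps = -722 + 7Ps, so Ps = 115.
Buyers pay Pb = 115 − 34 = 81; x' = -722 + 7·115 = 83.
ΔCS = ½(41 + 83)(109 − 81) = 1736; ΔPS = ½(41 + 83)(115 − 109) = 372.
Government spending = 34 × 83 = 2822.
DWL = ½ × 34 × (83 − 41) = 714; fraction = 714 / 2822 = 21/83.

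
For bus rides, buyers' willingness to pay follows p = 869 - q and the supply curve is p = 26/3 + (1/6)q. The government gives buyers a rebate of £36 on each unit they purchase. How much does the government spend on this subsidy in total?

Government cost = 193608/7

Pre-subsidy: 869 - q = 26/3 + (1/6)q gives q* = 5162/7 and p* = 921/7.
With the rebate, buyers effectively pay pb = ps − 36, where ps is the price sellers receive.
On the curves, pb = 869 - q and ps = 26/3 + (1/6)q; the wedge ps − pb = 36 gives 26/3 + (1/6)q − (869 - q) = 36, so q' = 5378/7.
Then pb = 869 − 1·(5378/7) = 705/7 and ps = 26/3 + (1/6)·(5378/7) = 957/7.
Government outlay = subsidy × quantity = 36 × 5378/7 = 193608/7.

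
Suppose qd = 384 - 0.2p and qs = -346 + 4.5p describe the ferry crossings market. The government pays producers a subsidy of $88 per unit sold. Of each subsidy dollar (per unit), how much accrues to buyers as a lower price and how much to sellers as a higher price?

Buyers gain 3960/47 per unit; sellers gain 176/47 per unit

Pre-subsidy: 384 - 0.2p = -346 + 4.5p gives p* = 7300/47, q* = 16588/47.
With the subsidy, sellers receive ps = pb + 88 for each unit, where pb is the price buyers pay.
Supply in terms of pb becomes qs = -346 + 4.5(pb + 88) = 50 + 4.5pb. Setting this equal to demand: 384 - 0.2pb = 50 + 4.5pb, so pb = 3340/47.
Sellers receive ps = 3340/47 + 88 = 7476/47; q' = 384 − 0.2·(3340/47) = 17380/47.
Buyers' price falls by p* − pb = 7300/47 − 3340/47 = 3960/47; sellers' price rises by ps − p* = 7476/47 − 7300/47 = 176/47.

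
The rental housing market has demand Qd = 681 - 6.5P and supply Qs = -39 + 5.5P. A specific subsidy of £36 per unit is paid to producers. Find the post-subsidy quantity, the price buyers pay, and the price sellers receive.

Q' = 398.25; buyers pay £43.5; sellers receive £79.5

Pre-subsidy: 681 - 6.5P = -39 + 5.5P gives P* = 60, Q* = 291.
With the subsidy, sellers receive Ps = Pb + 36 for each unit, where Pb is the price buyers pay.
Supply in terms of Pb becomes Qs = -39 + 5.5(Pb + 36) = 159 + 5.5Pb. Setting this equal to demand: 681 - 6.5Pb = 159 + 5.5Pb, so Pb = 43.5.
Sellers receive Ps = 43.5 + 36 = 79.5; Q' = 681 − 6.5·43.5 = 398.25.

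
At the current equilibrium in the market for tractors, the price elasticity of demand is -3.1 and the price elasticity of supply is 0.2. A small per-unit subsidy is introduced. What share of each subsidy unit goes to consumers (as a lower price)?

For a small subsidy around the equilibrium, the benefit split depends on the relative slopes, which at a point are proportional to the elasticities.
Buyer share = εs/(εs + |εd|) = 0.2/(0.2 + 3.1) = 2/33; seller share = |εd|/(εs + |εd|) = 31/33.

Consumer share = 2/33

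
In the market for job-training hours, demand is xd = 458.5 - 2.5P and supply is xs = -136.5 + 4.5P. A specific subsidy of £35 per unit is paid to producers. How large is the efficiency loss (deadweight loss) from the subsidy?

Pre-subsidy: 458.5 - 2.5P = -136.5 + 4.5P gives P* = 85, x* = 246.
With the subsidy, sellers receive Ps = Pb + 35 for each unit, where Pb is the price buyers pay.
Supply in terms of Pb becomes xs = -136.5 + 4.5(Pb + 35) = 21 + 4.5Pb. Setting this equal to demand: 458.5 - 2.5Pb = 21 + 4.5Pb, so Pb = 62.5.
Sellers receive Ps = 62.5 + 35 = 97.5; x' = 458.5 − 2.5·62.5 = 302.25.
The subsidy expands output by 302.25 − 246 = 56.25 past the efficient level; on those units the gap between marginal cost and willingness to pay runs from 0 up to 35.
DWL = ½ × 35 × 56.25 = 984.375.

Deadweight loss = £984.375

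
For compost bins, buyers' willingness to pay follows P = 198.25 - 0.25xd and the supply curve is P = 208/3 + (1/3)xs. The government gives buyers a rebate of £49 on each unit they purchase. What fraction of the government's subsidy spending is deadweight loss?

Pre-subsidy: 198.25 - 0.25x = 208/3 + (1/3)x gives x* = 221 and P* = 143.
With the rebate, buyers effectively pay Pb = Ps − 49, where Ps is the price sellers receive.
On the curves, Pb = 198.25 - 0.25x and Ps = 208/3 + (1/3)x; the wedge Ps − Pb = 49 gives 208/3 + (1/3)x − (198.25 - 0.25x) = 49, so x' = 305.
Then Pb = 198.25 − 0.25·305 = 122 and Ps = 208/3 + (1/3)·305 = 171.
ΔCS = ½(221 + 305)(143 − 122) = 5523; ΔPS = ½(221 + 305)(171 − 143) = 7364.
Government spending = 49 × 305 = 14945.
DWL = ½ × 49 × (305 − 221) = 2058; fraction = 2058 / 14945 = 42/305.

DWL / government spending = 42/305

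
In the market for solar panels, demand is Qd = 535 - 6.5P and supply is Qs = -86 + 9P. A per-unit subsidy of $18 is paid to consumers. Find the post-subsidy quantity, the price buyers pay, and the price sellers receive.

Pre-subsidy: 535 - 6.5P = -86 + 9P gives P* = 1242/31, Q* = 8512/31.
With the rebate, buyers effectively pay Pb = Ps − 18, where Ps is the price sellers receive.
Demand in terms of Ps becomes Qd = 535 − 6.5(Ps − 18) = 652 - 6.5Ps. Setting this equal to supply: 652 - 6.5Ps = -86 + 9Ps, so Ps = 1476/31.
Buyers pay Pb = 1476/31 − 18 = 918/31; Q' = -86 + 9·(1476/31) = 10618/31.

Q' = 10618/31; buyers pay 918/31; sellers receive 1476/31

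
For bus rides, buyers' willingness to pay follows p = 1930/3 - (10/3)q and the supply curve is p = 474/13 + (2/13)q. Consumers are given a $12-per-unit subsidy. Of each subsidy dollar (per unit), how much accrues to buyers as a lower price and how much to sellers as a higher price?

Buyers gain 195/17 per unit; sellers gain 9/17 per unit

Pre-subsidy: 1930/3 - (10/3)q = 474/13 + (2/13)q gives q* = 5917/34 and p* = 1075/17.
With the rebate, buyers effectively pay pb = ps − 12, where ps is the price sellers receive.
On the curves, pb = 1930/3 - (10/3)q and ps = 474/13 + (2/13)q; the wedge ps − pb = 12 gives 474/13 + (2/13)q − (1930/3 - (10/3)q) = 12, so q' = 3017/17.
Then pb = 1930/3 − (10/3)·(3017/17) = 880/17 and ps = 474/13 + (2/13)·(3017/17) = 1084/17.
Buyers' price falls by p* − pb = 1075/17 − 880/17 = 195/17; sellers' price rises by ps − p* = 1084/17 − 1075/17 = 9/17.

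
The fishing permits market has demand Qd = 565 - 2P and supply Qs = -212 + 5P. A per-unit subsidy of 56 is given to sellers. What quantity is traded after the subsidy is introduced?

Pre-subsidy: 565 - 2P = -212 + 5P gives P* = 111, Q* = 343.
With the subsidy, sellers receive Ps = Pb + 56 for each unit, where Pb is the price buyers pay.
Supply in terms of Pb becomes Qs = -212 + 5(Pb + 56) = 68 + 5Pb. Setting this equal to demand: 565 - 2Pb = 68 + 5Pb, so Pb = 71.
Sellers receive Ps = 71 + 56 = 127; Q' = 565 − 2·71 = 423.

Q' = 423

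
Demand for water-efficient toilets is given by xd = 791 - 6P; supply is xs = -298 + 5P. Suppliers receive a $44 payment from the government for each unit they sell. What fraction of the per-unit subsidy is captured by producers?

Producer share = 6/11

Pre-subsidy: 791 - 6P = -298 + 5P gives P* = 99, x* = 197.
With the subsidy, sellers receive Ps = Pb + 44 for each unit, where Pb is the price buyers pay.
Supply in terms of Pb becomes xs = -298 + 5(Pb + 44) = -78 + 5Pb. Setting this equal to demand: 791 - 6Pb = -78 + 5Pb, so Pb = 79.
Sellers receive Ps = 79 + 44 = 123; x' = 791 − 6·79 = 317.
Buyers' price falls by P* − Pb = 99 − 79 = 20; sellers' price rises by Ps − P* = 123 − 99 = 24.
So producers capture 24/44 = 6/11 of each unit of subsidy.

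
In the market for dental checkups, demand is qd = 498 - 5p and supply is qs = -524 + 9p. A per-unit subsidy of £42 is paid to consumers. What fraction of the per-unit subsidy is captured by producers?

Pre-subsidy: 498 - 5p = -524 + 9p gives p* = 73, q* = 133.
With the rebate, buyers effectively pay pb = ps − 42, where ps is the price sellers receive.
Demand in terms of ps becomes qd = 498 − 5(ps − 42) = 708 - 5ps. Setting this equal to supply: 708 - 5ps = -524 + 9ps, so ps = 88.
Buyers pay pb = 88 − 42 = 46; q' = -524 + 9·88 = 268.
Buyers' price falls by p* − pb = 73 − 46 = 27; sellers' price rises by ps − p* = 88 − 73 = 15.
So producers capture 15/42 = 5/14 of each unit of subsidy.

Producer share = 5/14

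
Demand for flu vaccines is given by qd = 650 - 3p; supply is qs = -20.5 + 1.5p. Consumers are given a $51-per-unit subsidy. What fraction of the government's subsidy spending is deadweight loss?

Pre-subsidy: 650 - 3p = -20.5 + 1.5p gives p* = 149, q* = 203.
With the rebate, buyers effectively pay pb = ps − 51, where ps is the price sellers receive.
Demand in terms of ps becomes qd = 650 − 3(ps − 51) = 803 - 3ps. Setting this equal to supply: 803 - 3ps = -20.5 + 1.5ps, so ps = 183.
Buyers pay pb = 183 − 51 = 132; q' = -20.5 + 1.5·183 = 254.
ΔCS = ½(203 + 254)(149 − 132) = 3884.5; ΔPS = ½(203 + 254)(183 − 149) = 7769.
Government spending = 51 × 254 = 12954.
DWL = ½ × 51 × (254 − 203) = 1300.5; fraction = 1300.5 / 12954 = 51/508.

DWL / government spending = 51/508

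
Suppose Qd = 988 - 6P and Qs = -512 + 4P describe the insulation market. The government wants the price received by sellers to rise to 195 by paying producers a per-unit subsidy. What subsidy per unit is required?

Required subsidy s = 75 per unit

At a seller price of 195, quantity supplied is -512 + 4·195 = 268.
Buyers absorb 268 only when they pay Pb with 988 − 6·Pb = 268, i.e. Pb = 120.
s = Ps − Pb = 195 − 120 = 75.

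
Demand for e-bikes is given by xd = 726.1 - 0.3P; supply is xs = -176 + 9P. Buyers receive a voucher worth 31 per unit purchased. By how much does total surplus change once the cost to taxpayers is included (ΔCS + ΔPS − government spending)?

Pre-subsidy: 726.1 - 0.3P = -176 + 9P gives P* = 97, x* = 697.
With the rebate, buyers effectively pay Pb = Ps − 31, where Ps is the price sellers receive.
Demand in terms of Ps becomes xd = 726.1 − 0.3(Ps − 31) = 735.4 - 0.3Ps. Setting this equal to supply: 735.4 - 0.3Ps = -176 + 9Ps, so Ps = 98.
Buyers pay Pb = 98 − 31 = 67; x' = -176 + 9·98 = 706.
ΔCS = ½(697 + 706)(97 − 67) = 21045; ΔPS = ½(697 + 706)(98 − 97) = 701.5.
Government spending = 31 × 706 = 21886.
Net change = 21045 + 701.5 − 21886 = -139.5. The loss equals the DWL triangle ½·31·9.

Net change in total surplus = -139.5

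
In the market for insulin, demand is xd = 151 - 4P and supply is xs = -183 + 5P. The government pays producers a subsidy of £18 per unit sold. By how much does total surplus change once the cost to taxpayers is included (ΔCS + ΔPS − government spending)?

Pre-subsidy: 151 - 4P = -183 + 5P gives P* = 334/9, x* = 23/9.
With the subsidy, sellers receive Ps = Pb + 18 for each unit, where Pb is the price buyers pay.
Supply in terms of Pb becomes xs = -183 + 5(Pb + 18) = -93 + 5Pb. Setting this equal to demand: 151 - 4Pb = -93 + 5Pb, so Pb = 244/9.
Sellers receive Ps = 244/9 + 18 = 406/9; x' = 151 − 4·(244/9) = 383/9.
ΔCS = ½(23/9 + 383/9)(334/9 − 244/9) = 2030/9; ΔPS = ½(23/9 + 383/9)(406/9 − 334/9) = 1624/9.
Government spending = 18 × 383/9 = 766.
Net change = 2030/9 + 1624/9 − 766 = -360. The loss equals the DWL triangle ½·18·40.

Net change in total surplus = -£360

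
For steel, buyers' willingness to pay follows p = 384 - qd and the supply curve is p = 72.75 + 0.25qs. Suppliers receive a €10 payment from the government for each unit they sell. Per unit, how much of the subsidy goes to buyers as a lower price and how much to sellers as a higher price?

Pre-subsidy: 384 - q = 72.75 + 0.25q gives q* = 249 and p* = 135.
With the subsidy, sellers receive ps = pb + 10 for each unit, where pb is the price buyers pay.
On the curves, pb = 384 - q and ps = 72.75 + 0.25q; the wedge ps − pb = 10 gives 72.75 + 0.25q − (384 - q) = 10, so q' = 257.
Then pb = 384 − 1·257 = 127 and ps = 72.75 + 0.25·257 = 137.
Buyers' price falls by p* − pb = 135 − 127 = 8; sellers' price rises by ps − p* = 137 − 135 = 2.

Buyers gain €8 per unit; sellers gain €2 per unit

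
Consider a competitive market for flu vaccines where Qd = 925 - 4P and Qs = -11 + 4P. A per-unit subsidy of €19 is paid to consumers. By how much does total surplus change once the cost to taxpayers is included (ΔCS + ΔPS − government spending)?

Net change in total surplus = -€361

Pre-subsidy: 925 - 4P = -11 + 4P gives P* = 117, Q* = 457.
With the rebate, buyers effectively pay Pb = Ps − 19, where Ps is the price sellers receive.
Demand in terms of Ps becomes Qd = 925 − 4(Ps − 19) = 1001 - 4Ps. Setting this equal to supply: 1001 - 4Ps = -11 + 4Ps, so Ps = 126.5.
Buyers pay Pb = 126.5 − 19 = 107.5; Q' = -11 + 4·126.5 = 495.
ΔCS = ½(457 + 495)(117 − 107.5) = 4522; ΔPS = ½(457 + 495)(126.5 − 117) = 4522.
Government spending = 19 × 495 = 9405.
Net change = 4522 + 4522 − 9405 = -361. The loss equals the DWL triangle ½·19·38.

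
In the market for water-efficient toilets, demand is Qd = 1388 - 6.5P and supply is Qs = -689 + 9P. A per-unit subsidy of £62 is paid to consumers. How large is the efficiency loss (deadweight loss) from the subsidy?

Pre-subsidy: 1388 - 6.5P = -689 + 9P gives P* = 134, Q* = 517.
With the rebate, buyers effectively pay Pb = Ps − 62, where Ps is the price sellers receive.
Demand in terms of Ps becomes Qd = 1388 − 6.5(Ps − 62) = 1791 - 6.5Ps. Setting this equal to supply: 1791 - 6.5Ps = -689 + 9Ps, so Ps = 160.
Buyers pay Pb = 160 − 62 = 98; Q' = -689 + 9·160 = 751.
The subsidy expands output by 751 − 517 = 234 past the efficient level; on those units the gap between marginal cost and willingness to pay runs from 0 up to 62.
DWL = ½ × 62 × 234 = 7254.

Deadweight loss = £7254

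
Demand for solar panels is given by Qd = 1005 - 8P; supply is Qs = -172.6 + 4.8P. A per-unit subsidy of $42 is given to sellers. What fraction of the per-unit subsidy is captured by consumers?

Consumer share = 0.375

Pre-subsidy: 1005 - 8P = -172.6 + 4.8P gives P* = 92, Q* = 269.
With the subsidy, sellers receive Ps = Pb + 42 for each unit, where Pb is the price buyers pay.
Supply in terms of Pb becomes Qs = -172.6 + 4.8(Pb + 42) = 29 + 4.8Pb. Setting this equal to demand: 1005 - 8Pb = 29 + 4.8Pb, so Pb = 76.25.
Sellers receive Ps = 76.25 + 42 = 118.25; Q' = 1005 − 8·76.25 = 395.
Buyers' price falls by P* − Pb = 92 − 76.25 = 15.75; sellers' price rises by Ps − P* = 118.25 − 92 = 26.25.
So consumers capture 15.75/42 = 0.375 of each unit of subsidy.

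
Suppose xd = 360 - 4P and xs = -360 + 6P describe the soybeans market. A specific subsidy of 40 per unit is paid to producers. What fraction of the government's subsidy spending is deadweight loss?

DWL / government spending = 2/7

Pre-subsidy: 360 - 4P = -360 + 6P gives P* = 72, x* = 72.
With the subsidy, sellers receive Ps = Pb + 40 for each unit, where Pb is the price buyers pay.
Supply in terms of Pb becomes xs = -360 + 6(Pb + 40) = -120 + 6Pb. Setting this equal to demand: 360 - 4Pb = -120 + 6Pb, so Pb = 48.
Sellers receive Ps = 48 + 40 = 88; x' = 360 − 4·48 = 168.
ΔCS = ½(72 + 168)(72 − 48) = 2880; ΔPS = ½(72 + 168)(88 − 72) = 1920.
Government spending = 40 × 168 = 6720.
DWL = ½ × 40 × (168 − 72) = 1920; fraction = 1920 / 6720 = 2/7.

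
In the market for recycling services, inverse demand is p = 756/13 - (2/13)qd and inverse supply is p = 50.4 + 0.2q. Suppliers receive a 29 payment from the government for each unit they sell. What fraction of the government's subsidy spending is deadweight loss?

DWL / government spending = 1885/4778

Pre-subsidy: 756/13 - (2/13)q = 50.4 + 0.2q gives q* = 504/23 and p* = 1260/23.
With the subsidy, sellers receive ps = pb + 29 for each unit, where pb is the price buyers pay.
On the curves, pb = 756/13 - (2/13)q and ps = 50.4 + 0.2q; the wedge ps − pb = 29 gives 50.4 + 0.2q − (756/13 - (2/13)q) = 29, so q' = 2389/23.
Then pb = 756/13 − (2/13)·(2389/23) = 970/23 and ps = 50.4 + 0.2·(2389/23) = 1637/23.
ΔCS = ½(504/23 + 2389/23)(1260/23 − 970/23) = 419485/529; ΔPS = ½(504/23 + 2389/23)(1637/23 − 1260/23) = 1090661/1058.
Government spending = 29 × 2389/23 = 69281/23.
DWL = ½ × 29 × (2389/23 − 504/23) = 54665/46; fraction = (54665/46) / (69281/23) = 1885/4778.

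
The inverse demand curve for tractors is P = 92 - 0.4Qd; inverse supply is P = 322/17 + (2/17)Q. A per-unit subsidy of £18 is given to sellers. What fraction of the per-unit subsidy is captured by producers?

Producer share = 5/22

Pre-subsidy: 92 - 0.4Q = 322/17 + (2/17)Q gives Q* = 3105/22 and P* = 391/11.
With the subsidy, sellers receive Ps = Pb + 18 for each unit, where Pb is the price buyers pay.
On the curves, Pb = 92 - 0.4Q and Ps = 322/17 + (2/17)Q; the wedge Ps − Pb = 18 gives 322/17 + (2/17)Q − (92 - 0.4Q) = 18, so Q' = 1935/11.
Then Pb = 92 − 0.4·(1935/11) = 238/11 and Ps = 322/17 + (2/17)·(1935/11) = 436/11.
Buyers' price falls by P* − Pb = 391/11 − 238/11 = 153/11; sellers' price rises by Ps − P* = 436/11 − 391/11 = 45/11.
So producers capture (45/11)/18 = 5/22 of each unit of subsidy.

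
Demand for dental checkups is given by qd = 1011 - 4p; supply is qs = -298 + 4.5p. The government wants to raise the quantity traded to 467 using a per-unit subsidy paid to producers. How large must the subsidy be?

Required subsidy s = 34 per unit

At q = 467, invert demand for the buyer price: pb = (1011 − 467)/4 = 136; invert supply for the seller price: ps = (467 − (-298))/4.5 = 170.
The subsidy must fill the gap: s = ps − pb = 170 − 136 = 34.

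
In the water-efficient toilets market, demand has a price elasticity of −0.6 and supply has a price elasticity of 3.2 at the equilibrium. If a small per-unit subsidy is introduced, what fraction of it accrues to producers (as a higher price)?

Producer share = 3/19

For a small subsidy around the equilibrium, the benefit split depends on the relative slopes, which at a point are proportional to the elasticities.
Buyer share = εs/(εs + |εd|) = 3.2/(3.2 + 0.6) = 16/19; seller share = |εd|/(εs + |εd|) = 3/19.
So producers capture 3/19 of the subsidy.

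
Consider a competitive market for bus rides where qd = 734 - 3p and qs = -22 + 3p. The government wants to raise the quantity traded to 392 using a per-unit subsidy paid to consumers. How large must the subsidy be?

Required subsidy s = 24 per unit

At q = 392, invert demand for the buyer price: pb = (734 − 392)/3 = 114; invert supply for the seller price: ps = (392 − (-22))/3 = 138.
The subsidy must fill the gap: s = ps − pb = 138 − 114 = 24.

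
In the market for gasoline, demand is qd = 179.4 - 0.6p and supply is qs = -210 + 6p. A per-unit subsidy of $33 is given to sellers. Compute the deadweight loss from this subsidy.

Deadweight loss = $297

Pre-subsidy: 179.4 - 0.6p = -210 + 6p gives p* = 59, q* = 144.
With the subsidy, sellers receive ps = pb + 33 for each unit, where pb is the price buyers pay.
Supply in terms of pb becomes qs = -210 + 6(pb + 33) = -12 + 6pb. Setting this equal to demand: 179.4 - 0.6pb = -12 + 6pb, so pb = 29.
Sellers receive ps = 29 + 33 = 62; q' = 179.4 − 0.6·29 = 162.
The subsidy expands output by 162 − 144 = 18 past the efficient level; on those units the gap between marginal cost and willingness to pay runs from 0 up to 33.
DWL = ½ × 33 × 18 = 297.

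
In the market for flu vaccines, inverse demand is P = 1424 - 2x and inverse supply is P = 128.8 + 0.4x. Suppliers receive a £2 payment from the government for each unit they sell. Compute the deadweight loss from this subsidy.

Pre-subsidy: 1424 - 2x = 128.8 + 0.4x gives x* = 1619/3 and P* = 1034/3.
With the subsidy, sellers receive Ps = Pb + 2 for each unit, where Pb is the price buyers pay.
On the curves, Pb = 1424 - 2x and Ps = 128.8 + 0.4x; the wedge Ps − Pb = 2 gives 128.8 + 0.4x − (1424 - 2x) = 2, so x' = 540.5.
Then Pb = 1424 − 2·540.5 = 343 and Ps = 128.8 + 0.4·540.5 = 345.
The subsidy expands output by 540.5 − 1619/3 = 5/6 past the efficient level; on those units the gap between marginal cost and willingness to pay runs from 0 up to 2.
DWL = ½ × 2 × 5/6 = 5/6.

Deadweight loss = 5/6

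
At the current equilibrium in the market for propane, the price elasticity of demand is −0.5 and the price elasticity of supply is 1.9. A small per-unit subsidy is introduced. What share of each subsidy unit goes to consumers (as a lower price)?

For a small subsidy around the equilibrium, the benefit split depends on the relative slopes, which at a point are proportional to the elasticities.
Buyer share = εs/(εs + |εd|) = 1.9/(1.9 + 0.5) = 19/24; seller share = |εd|/(εs + |εd|) = 5/24.

Consumer share = 19/24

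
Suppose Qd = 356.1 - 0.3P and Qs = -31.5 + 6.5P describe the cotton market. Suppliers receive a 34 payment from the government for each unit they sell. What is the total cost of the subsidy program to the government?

Pre-subsidy: 356.1 - 0.3P = -31.5 + 6.5P gives P* = 57, Q* = 339.
With the subsidy, sellers receive Ps = Pb + 34 for each unit, where Pb is the price buyers pay.
Supply in terms of Pb becomes Qs = -31.5 + 6.5(Pb + 34) = 189.5 + 6.5Pb. Setting this equal to demand: 356.1 - 0.3Pb = 189.5 + 6.5Pb, so Pb = 24.5.
Sellers receive Ps = 24.5 + 34 = 58.5; Q' = 356.1 − 0.3·24.5 = 348.75.
Government outlay = subsidy × quantity = 34 × 348.75 = 11857.5.

Government cost = 11857.5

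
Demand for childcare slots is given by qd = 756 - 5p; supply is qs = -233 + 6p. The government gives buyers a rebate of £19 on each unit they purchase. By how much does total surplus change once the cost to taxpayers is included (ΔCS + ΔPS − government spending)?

Pre-subsidy: 756 - 5p = -233 + 6p gives p* = 989/11, q* = 3371/11.
With the rebate, buyers effectively pay pb = ps − 19, where ps is the price sellers receive.
Demand in terms of ps becomes qd = 756 − 5(ps − 19) = 851 - 5ps. Setting this equal to supply: 851 - 5ps = -233 + 6ps, so ps = 1084/11.
Buyers pay pb = 1084/11 − 19 = 875/11; q' = -233 + 6·(1084/11) = 3941/11.
ΔCS = ½(3371/11 + 3941/11)(989/11 − 875/11) = 416784/121; ΔPS = ½(3371/11 + 3941/11)(1084/11 − 989/11) = 347320/121.
Government spending = 19 × 3941/11 = 74879/11.
Net change = 416784/121 + 347320/121 − 74879/11 = -5415/11. The loss equals the DWL triangle ½·19·570/11.

Net change in total surplus = -5415/11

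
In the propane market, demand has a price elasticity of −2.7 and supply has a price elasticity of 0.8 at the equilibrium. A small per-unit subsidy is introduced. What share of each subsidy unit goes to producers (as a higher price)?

For a small subsidy around the equilibrium, the benefit split depends on the relative slopes, which at a point are proportional to the elasticities.
Buyer share = εs/(εs + |εd|) = 0.8/(0.8 + 2.7) = 8/35; seller share = |εd|/(εs + |εd|) = 27/35.
So producers capture 27/35 of the subsidy.

Producer share = 27/35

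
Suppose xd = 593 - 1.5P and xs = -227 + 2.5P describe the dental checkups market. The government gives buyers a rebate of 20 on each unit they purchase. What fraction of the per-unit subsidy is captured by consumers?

Pre-subsidy: 593 - 1.5P = -227 + 2.5P gives P* = 205, x* = 285.5.
With the rebate, buyers effectively pay Pb = Ps − 20, where Ps is the price sellers receive.
Demand in terms of Ps becomes xd = 593 − 1.5(Ps − 20) = 623 - 1.5Ps. Setting this equal to supply: 623 - 1.5Ps = -227 + 2.5Ps, so Ps = 212.5.
Buyers pay Pb = 212.5 − 20 = 192.5; x' = -227 + 2.5·212.5 = 304.25.
Buyers' price falls by P* − Pb = 205 − 192.5 = 12.5; sellers' price rises by Ps − P* = 212.5 − 205 = 7.5.
So consumers capture 12.5/20 = 0.625 of each unit of subsidy.

Consumer share = 0.625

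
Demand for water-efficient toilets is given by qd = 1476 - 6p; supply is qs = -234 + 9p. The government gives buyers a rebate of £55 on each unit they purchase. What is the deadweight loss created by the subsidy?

Pre-subsidy: 1476 - 6p = -234 + 9p gives p* = 114, q* = 792.
With the rebate, buyers effectively pay pb = ps − 55, where ps is the price sellers receive.
Demand in terms of ps becomes qd = 1476 − 6(ps − 55) = 1806 - 6ps. Setting this equal to supply: 1806 - 6ps = -234 + 9ps, so ps = 136.
Buyers pay pb = 136 − 55 = 81; q' = -234 + 9·136 = 990.
The subsidy expands output by 990 − 792 = 198 past the efficient level; on those units the gap between marginal cost and willingness to pay runs from 0 up to 55.
DWL = ½ × 55 × 198 = 5445.

Deadweight loss = £5445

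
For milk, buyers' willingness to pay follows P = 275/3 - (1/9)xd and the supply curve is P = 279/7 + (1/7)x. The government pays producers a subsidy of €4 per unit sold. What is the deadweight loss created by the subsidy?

Pre-subsidy: 275/3 - (1/9)x = 279/7 + (1/7)x gives x* = 204 and P* = 69.
With the subsidy, sellers receive Ps = Pb + 4 for each unit, where Pb is the price buyers pay.
On the curves, Pb = 275/3 - (1/9)x and Ps = 279/7 + (1/7)x; the wedge Ps − Pb = 4 gives 279/7 + (1/7)x − (275/3 - (1/9)x) = 4, so x' = 219.75.
Then Pb = 275/3 − (1/9)·219.75 = 67.25 and Ps = 279/7 + (1/7)·219.75 = 71.25.
The subsidy expands output by 219.75 − 204 = 15.75 past the efficient level; on those units the gap between marginal cost and willingness to pay runs from 0 up to 4.
DWL = ½ × 4 × 15.75 = 31.5.

Deadweight loss = €31.5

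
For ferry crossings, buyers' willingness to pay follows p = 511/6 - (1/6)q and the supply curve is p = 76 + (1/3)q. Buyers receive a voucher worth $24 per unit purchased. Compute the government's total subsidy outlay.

Government cost = $1592

Pre-subsidy: 511/6 - (1/6)q = 76 + (1/3)q gives q* = 55/3 and p* = 739/9.
With the rebate, buyers effectively pay pb = ps − 24, where ps is the price sellers receive.
On the curves, pb = 511/6 - (1/6)q and ps = 76 + (1/3)q; the wedge ps − pb = 24 gives 76 + (1/3)q − (511/6 - (1/6)q) = 24, so q' = 199/3.
Then pb = 511/6 − (1/6)·(199/3) = 667/9 and ps = 76 + (1/3)·(199/3) = 883/9.
Government outlay = subsidy × quantity = 24 × 199/3 = 1592.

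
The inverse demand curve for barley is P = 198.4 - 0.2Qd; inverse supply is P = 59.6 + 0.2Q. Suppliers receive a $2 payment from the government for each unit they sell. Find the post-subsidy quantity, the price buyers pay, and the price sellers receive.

Pre-subsidy: 198.4 - 0.2Q = 59.6 + 0.2Q gives Q* = 347 and P* = 129.
With the subsidy, sellers receive Ps = Pb + 2 for each unit, where Pb is the price buyers pay.
On the curves, Pb = 198.4 - 0.2Q and Ps = 59.6 + 0.2Q; the wedge Ps − Pb = 2 gives 59.6 + 0.2Q − (198.4 - 0.2Q) = 2, so Q' = 352.
Then Pb = 198.4 − 0.2·352 = 128 and Ps = 59.6 + 0.2·352 = 130.

Q' = 352; buyers pay $128; sellers receive $130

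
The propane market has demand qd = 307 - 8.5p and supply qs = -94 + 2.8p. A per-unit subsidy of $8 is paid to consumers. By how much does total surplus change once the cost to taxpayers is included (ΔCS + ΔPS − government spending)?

Net change in total surplus = -7616/113

Pre-subsidy: 307 - 8.5p = -94 + 2.8p gives p* = 4010/113, q* = 606/113.
With the rebate, buyers effectively pay pb = ps − 8, where ps is the price sellers receive.
Demand in terms of ps becomes qd = 307 − 8.5(ps − 8) = 375 - 8.5ps. Setting this equal to supply: 375 - 8.5ps = -94 + 2.8ps, so ps = 4690/113.
Buyers pay pb = 4690/113 − 8 = 3786/113; q' = -94 + 2.8·(4690/113) = 2510/113.
ΔCS = ½(606/113 + 2510/113)(4010/113 − 3786/113) = 348992/12769; ΔPS = ½(606/113 + 2510/113)(4690/113 − 4010/113) = 1059440/12769.
Government spending = 8 × 2510/113 = 20080/113.
Net change = 348992/12769 + 1059440/12769 − 20080/113 = -7616/113. The loss equals the DWL triangle ½·8·1904/113.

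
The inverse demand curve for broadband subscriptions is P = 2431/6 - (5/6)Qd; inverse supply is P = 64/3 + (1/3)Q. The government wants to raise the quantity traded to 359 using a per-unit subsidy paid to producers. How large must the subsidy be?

At Q = 359, from the demand curve buyers pay Pb = 2431/6 − (5/6)·359 = 106; from the supply curve sellers need Ps = 64/3 + (1/3)·359 = 141.
The subsidy must fill the gap: s = Ps − Pb = 141 − 106 = 35.

Required subsidy s = 35 per unit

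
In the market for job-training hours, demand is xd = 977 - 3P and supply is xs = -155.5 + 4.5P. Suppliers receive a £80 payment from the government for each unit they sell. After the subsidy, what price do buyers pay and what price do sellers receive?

Buyers pay £103; sellers receive £183

Pre-subsidy: 977 - 3P = -155.5 + 4.5P gives P* = 151, x* = 524.
With the subsidy, sellers receive Ps = Pb + 80 for each unit, where Pb is the price buyers pay.
Supply in terms of Pb becomes xs = -155.5 + 4.5(Pb + 80) = 204.5 + 4.5Pb. Setting this equal to demand: 977 - 3Pb = 204.5 + 4.5Pb, so Pb = 103.
Sellers receive Ps = 103 + 80 = 183; x' = 977 − 3·103 = 668.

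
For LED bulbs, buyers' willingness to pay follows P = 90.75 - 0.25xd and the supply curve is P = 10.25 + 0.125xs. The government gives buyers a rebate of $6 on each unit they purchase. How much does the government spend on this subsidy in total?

Pre-subsidy: 90.75 - 0.25x = 10.25 + 0.125x gives x* = 644/3 and P* = 445/12.
With the rebate, buyers effectively pay Pb = Ps − 6, where Ps is the price sellers receive.
On the curves, Pb = 90.75 - 0.25x and Ps = 10.25 + 0.125x; the wedge Ps − Pb = 6 gives 10.25 + 0.125x − (90.75 - 0.25x) = 6, so x' = 692/3.
Then Pb = 90.75 − 0.25·(692/3) = 397/12 and Ps = 10.25 + 0.125·(692/3) = 469/12.
Government outlay = subsidy × quantity = 6 × 692/3 = 1384.

Government cost = $1384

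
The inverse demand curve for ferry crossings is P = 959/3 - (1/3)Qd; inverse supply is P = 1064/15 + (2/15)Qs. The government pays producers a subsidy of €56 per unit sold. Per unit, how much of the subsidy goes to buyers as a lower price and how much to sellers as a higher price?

Pre-subsidy: 959/3 - (1/3)Q = 1064/15 + (2/15)Q gives Q* = 533 and P* = 142.
With the subsidy, sellers receive Ps = Pb + 56 for each unit, where Pb is the price buyers pay.
On the curves, Pb = 959/3 - (1/3)Q and Ps = 1064/15 + (2/15)Q; the wedge Ps − Pb = 56 gives 1064/15 + (2/15)Q − (959/3 - (1/3)Q) = 56, so Q' = 653.
Then Pb = 959/3 − (1/3)·653 = 102 and Ps = 1064/15 + (2/15)·653 = 158.
Buyers' price falls by P* − Pb = 142 − 102 = 40; sellers' price rises by Ps − P* = 158 − 142 = 16.

Buyers gain €40 per unit; sellers gain €16 per unit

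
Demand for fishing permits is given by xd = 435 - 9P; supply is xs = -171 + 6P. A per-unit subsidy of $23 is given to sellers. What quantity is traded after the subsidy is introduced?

Pre-subsidy: 435 - 9P = -171 + 6P gives P* = 40.4, x* = 71.4.
With the subsidy, sellers receive Ps = Pb + 23 for each unit, where Pb is the price buyers pay.
Supply in terms of Pb becomes xs = -171 + 6(Pb + 23) = -33 + 6Pb. Setting this equal to demand: 435 - 9Pb = -33 + 6Pb, so Pb = 31.2.
Sellers receive Ps = 31.2 + 23 = 54.2; x' = 435 − 9·31.2 = 154.2.

x' = 154.2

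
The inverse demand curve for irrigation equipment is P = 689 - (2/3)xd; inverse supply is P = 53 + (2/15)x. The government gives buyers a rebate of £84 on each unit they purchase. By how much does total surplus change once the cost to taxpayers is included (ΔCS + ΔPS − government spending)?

Net change in total surplus = -£4410

Pre-subsidy: 689 - (2/3)x = 53 + (2/15)x gives x* = 795 and P* = 159.
With the rebate, buyers effectively pay Pb = Ps − 84, where Ps is the price sellers receive.
On the curves, Pb = 689 - (2/3)x and Ps = 53 + (2/15)x; the wedge Ps − Pb = 84 gives 53 + (2/15)x − (689 - (2/3)x) = 84, so x' = 900.
Then Pb = 689 − (2/3)·900 = 89 and Ps = 53 + (2/15)·900 = 173.
ΔCS = ½(795 + 900)(159 − 89) = 59325; ΔPS = ½(795 + 900)(173 − 159) = 11865.
Government spending = 84 × 900 = 75600.
Net change = 59325 + 11865 − 75600 = -4410. The loss equals the DWL triangle ½·84·105.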